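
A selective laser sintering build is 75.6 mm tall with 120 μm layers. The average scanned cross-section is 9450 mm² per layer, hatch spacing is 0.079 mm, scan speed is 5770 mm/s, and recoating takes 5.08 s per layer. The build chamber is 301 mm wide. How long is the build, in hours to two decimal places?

4.52 hours

Layer count = ceil(75.6 / 0.12) = 630.
Per-layer scan distance: 9450 / 0.079 → 119620.3 mm.
Laser time per layer = 119620.3 / 5770 = 20.7314 s.
Per-layer time = 20.7314 + 5.08 = 25.8114 s.
Build time = 630 × 25.8114 = 16261.182 s = 4.52 hours.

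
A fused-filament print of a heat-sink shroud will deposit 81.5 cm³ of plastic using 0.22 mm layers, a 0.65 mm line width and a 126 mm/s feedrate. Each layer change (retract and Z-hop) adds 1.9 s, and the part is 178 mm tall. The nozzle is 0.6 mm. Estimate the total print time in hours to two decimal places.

1.68 hours

Bead cross-section = 0.22 × 0.65, so 0.143 mm².
Path length: 81500 mm³ / 0.143 mm² → 569930.1 mm.
Extrusion time = 569930.1 / 126, so 4523.3 s.
Number of layers: 178 / 0.22 → 810 (rounded up).
Non-print overhead: 810 × 1.9 → 1539 s.
Altogether 4523.3 + 1539 = 6062.3 s, i.e. 1.68 hours.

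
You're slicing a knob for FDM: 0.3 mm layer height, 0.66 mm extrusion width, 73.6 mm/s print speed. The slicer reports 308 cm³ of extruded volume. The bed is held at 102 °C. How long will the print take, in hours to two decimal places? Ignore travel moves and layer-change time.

Bead cross-section = 0.3 × 0.66, so 0.198 mm².
Total extruded path = 308000/0.198 = 1555555.6 mm.
Print-move time = 1555555.6 / 73.6, so 21135.3 s.
That's 21135.3 s → 5.87 hours.

5.87 hours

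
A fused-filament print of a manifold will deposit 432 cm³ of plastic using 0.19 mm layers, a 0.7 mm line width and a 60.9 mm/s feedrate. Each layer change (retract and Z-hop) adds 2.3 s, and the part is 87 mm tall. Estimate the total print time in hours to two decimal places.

Bead cross-section = 0.19 × 0.7, so 0.133 mm².
Total extruded path = 432000/0.133 = 3248120.3 mm.
Extrusion time = 3248120.3 / 60.9, so 53335.3 s.
Number of layers: 87 / 0.19 → 458 (rounded up).
Non-print overhead = 458 × 2.3, so 1053.4 s.
Altogether 53335.3 + 1053.4 = 54388.7 s, i.e. 15.11 hours.

15.11 hours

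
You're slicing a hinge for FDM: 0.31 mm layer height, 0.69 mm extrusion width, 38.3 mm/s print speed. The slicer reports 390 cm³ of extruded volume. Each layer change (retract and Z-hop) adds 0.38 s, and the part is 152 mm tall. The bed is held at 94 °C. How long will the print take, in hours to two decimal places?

Line area = 0.31 × 0.69, so 0.2139 mm².
Total extruded path = 390000/0.2139 = 1823281.9 mm.
Print-move time = 1823281.9 / 38.3 = 47605.3 s.
Layers = ⌈152/0.31⌉ = 491.
Z-hop total: 491 × 0.38 → 186.58 s.
Altogether 47605.3 + 186.58 = 47791.88 s, i.e. 13.28 hours.

13.28 hours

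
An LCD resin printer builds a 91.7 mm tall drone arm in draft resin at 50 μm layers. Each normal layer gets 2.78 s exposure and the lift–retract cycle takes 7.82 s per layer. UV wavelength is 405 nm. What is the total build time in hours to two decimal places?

Layer count = ceil(91.7 / 0.05) = 1834.
Each layer takes = 2.78 + 7.82, so 10.6 s.
Build time: 1834 × 10.6 s = 19440.4 s, i.e. 5.40 hours.

5.40 hours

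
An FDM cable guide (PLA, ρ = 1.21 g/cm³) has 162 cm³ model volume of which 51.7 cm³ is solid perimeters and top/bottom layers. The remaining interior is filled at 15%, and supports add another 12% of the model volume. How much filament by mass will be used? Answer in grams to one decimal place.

Infill region = 162 − 51.7, so 110.3 cm³.
Deposited infill = 0.15 × 110.3, so 16.545 cm³.
Support = 0.12 × 162 = 19.44 cm³.
Total printed volume = 51.7 + 16.545 + 19.44 = 87.685 cm³.
Mass = 87.685 × 1.21 = 106.09885 g.

106.1 g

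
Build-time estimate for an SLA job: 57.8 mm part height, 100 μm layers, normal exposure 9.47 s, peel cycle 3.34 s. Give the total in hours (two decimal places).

2.06 hours

Layers = ⌈57.8/0.1⌉ = 578.
Per-layer time = 9.47 + 3.34, so 12.81 s.
Total = 578 × 12.81 = 7404.18 s = 2.06 hours.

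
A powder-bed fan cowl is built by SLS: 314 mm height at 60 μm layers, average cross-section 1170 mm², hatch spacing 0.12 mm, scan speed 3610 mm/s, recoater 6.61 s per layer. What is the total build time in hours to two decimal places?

13.54 hours

Layer count = ceil(314 / 0.06) = 5234.
Scan path per layer = 1170 / 0.12, so 9750 mm.
Laser time per layer = 9750 / 3610, so 2.7008 s.
Per-layer time = 2.7008 + 6.61 = 9.3108 s.
5234 layers × 9.3108 s/layer = 48732.7272 s, i.e. 13.54 hours.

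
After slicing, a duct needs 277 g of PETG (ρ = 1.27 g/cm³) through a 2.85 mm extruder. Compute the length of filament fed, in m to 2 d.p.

Extruded volume: 277/1.27 = 218.1102 cm³ (218110.2 mm³).
Cross-section of 2.85 mm filament: π·(2.85/2)² = 6.3794 mm².
Length = 218110.2 / 6.3794 = 34189.77 mm = 34.19 m.

34.19 m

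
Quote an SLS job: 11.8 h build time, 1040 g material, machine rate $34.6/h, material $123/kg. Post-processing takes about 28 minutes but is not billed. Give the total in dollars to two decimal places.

$536.20

Time charge = 34.6 × 11.8 = $408.28.
Feedstock cost: 123 × 1040/1000 → $127.92.
Total = 408.28 + 127.92 = $536.20.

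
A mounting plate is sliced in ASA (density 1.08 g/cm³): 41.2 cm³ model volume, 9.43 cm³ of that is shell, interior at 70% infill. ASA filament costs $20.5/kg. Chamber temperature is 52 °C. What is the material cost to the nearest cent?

Infill region = 41.2 − 9.43, so 31.77 cm³.
Infill deposited = 0.70 × 31.77, so 22.239 cm³.
Deposited volume: 9.43 + 22.239 → 31.669 cm³.
Mass = 31.669 × 1.08, so 34.20252 g.
Cost = 34.20252 g / 1000 × $20.5/kg = $0.70.

$0.70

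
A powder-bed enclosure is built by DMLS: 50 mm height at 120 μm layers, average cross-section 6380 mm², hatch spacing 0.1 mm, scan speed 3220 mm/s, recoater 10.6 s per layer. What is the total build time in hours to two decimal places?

Number of layers: 50 / 0.12 → 417 (rounded up).
Hatch length per layer = 6380 / 0.1 = 63800 mm.
Per-layer scan time = 63800 / 3220 = 19.8137 s.
Layer cycle = 19.8137 + 10.6, so 30.4137 s.
417 layers × 30.4137 s/layer = 12682.5129 s, i.e. 3.52 hours.

3.52 hours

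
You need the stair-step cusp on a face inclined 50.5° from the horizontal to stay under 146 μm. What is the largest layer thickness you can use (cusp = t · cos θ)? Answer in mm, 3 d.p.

0.230 mm

t = h_c / cos θ = 0.146 / 0.6361 = 0.230 mm.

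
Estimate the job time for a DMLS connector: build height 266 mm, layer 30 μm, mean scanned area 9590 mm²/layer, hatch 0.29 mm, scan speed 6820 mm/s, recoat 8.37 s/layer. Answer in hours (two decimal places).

32.56 hours

Layers = ⌈266/0.03⌉ = 8867.
Hatch length per layer = 9590 / 0.29, so 33069 mm.
Scan time per layer = 33069 / 6820, so 4.8488 s.
Time per layer: 4.8488 + 8.37 → 13.2188 s.
Total: 8867 × 13.2188 s = 117211.0996 s → 32.56 hours.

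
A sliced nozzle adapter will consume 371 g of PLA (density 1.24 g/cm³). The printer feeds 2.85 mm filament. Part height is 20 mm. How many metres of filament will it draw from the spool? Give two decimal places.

46.90 m

Volume = 371 g / 1.24 g·cm⁻³ = 299.1935 cm³ = 299193.5 mm³.
Filament cross-section = π × (2.85/2)² = 6.3794 mm².
Length = 299193.5 / 6.3794 = 46899.94 mm = 46.90 m.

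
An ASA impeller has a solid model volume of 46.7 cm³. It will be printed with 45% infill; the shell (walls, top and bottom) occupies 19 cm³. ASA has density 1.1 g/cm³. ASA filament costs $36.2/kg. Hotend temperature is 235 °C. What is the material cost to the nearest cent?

Volume inside the shell = 46.7 − 19 = 27.7 cm³.
Infill volume = 0.45 × 27.7, so 12.465 cm³.
Deposited volume: 19 + 12.465 → 31.465 cm³.
Mass = 31.465 × 1.1 = 34.6115 g.
Cost = 34.6115 g / 1000 × $36.2/kg = $1.25.

$1.25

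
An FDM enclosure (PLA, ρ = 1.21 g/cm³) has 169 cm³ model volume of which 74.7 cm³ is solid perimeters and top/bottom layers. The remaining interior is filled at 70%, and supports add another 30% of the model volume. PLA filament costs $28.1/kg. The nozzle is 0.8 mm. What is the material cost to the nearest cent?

$6.51

Interior volume = 169 − 74.7, so 94.3 cm³.
Deposited infill = 0.70 × 94.3 = 66.01 cm³.
Support = 0.30 × 169 = 50.7 cm³.
Total extruded = 74.7 + 66.01 + 50.7 = 191.41 cm³.
Mass = 191.41 × 1.21, so 231.6061 g.
Cost = 231.6061 g / 1000 × $28.1/kg = $6.51.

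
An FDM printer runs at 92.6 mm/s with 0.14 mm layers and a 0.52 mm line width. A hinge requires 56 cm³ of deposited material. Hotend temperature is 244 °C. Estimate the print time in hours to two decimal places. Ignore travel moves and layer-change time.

2.31 hours

Bead cross-section = 0.14 × 0.52, so 0.0728 mm².
Toolpath length = 56 cm³ / 0.0728 mm² = 56000 / 0.0728 = 769230.8 mm.
Extrusion time = 769230.8 / 92.6, so 8307 s.
In the requested units: 8307 s = 2.31 hours.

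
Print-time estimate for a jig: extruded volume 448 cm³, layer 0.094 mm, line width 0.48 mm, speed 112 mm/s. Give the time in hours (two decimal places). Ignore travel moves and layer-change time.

24.63 hours

Line area = 0.094 × 0.48 = 0.04512 mm².
Path length: 448000 mm³ / 0.04512 mm² → 9929078 mm.
Extrusion time = 9929078 / 112, so 88652.5 s.
88652.5 s = 24.63 hours.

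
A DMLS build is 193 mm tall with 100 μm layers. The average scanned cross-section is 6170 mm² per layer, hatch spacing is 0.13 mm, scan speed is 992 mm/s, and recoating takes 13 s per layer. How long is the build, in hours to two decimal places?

32.62 hours

Layer count = ceil(193 / 0.1) = 1930.
Hatch length per layer: 6170 / 0.13 → 47461.5 mm.
Scan time per layer = 47461.5 / 992 = 47.8443 s.
Per-layer time = 47.8443 + 13, so 60.8443 s.
Total: 1930 × 60.8443 s = 117429.499 s → 32.62 hours.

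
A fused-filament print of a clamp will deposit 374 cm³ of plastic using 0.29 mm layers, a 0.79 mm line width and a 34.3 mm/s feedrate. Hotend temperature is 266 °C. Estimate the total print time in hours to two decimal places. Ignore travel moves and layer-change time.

Line area = 0.29 × 0.79, so 0.2291 mm².
Toolpath length = 374 cm³ / 0.2291 mm² = 374000 / 0.2291 = 1632474.9 mm.
Print-move time = 1632474.9 / 34.3 = 47594 s.
Converting: 47594 s = 13.22 hours.

13.22 hours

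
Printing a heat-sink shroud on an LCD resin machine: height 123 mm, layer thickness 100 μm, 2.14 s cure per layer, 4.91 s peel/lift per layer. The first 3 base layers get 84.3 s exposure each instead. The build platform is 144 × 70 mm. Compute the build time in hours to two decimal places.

2.48 hours

Number of layers: 123 / 0.1 → 1230 (rounded up).
Burn-in layers = 3 × (84.3 + 4.91) = 267.63 s.
Regular layers: 1227 × (2.14 + 4.91) → 8650.35 s.
Total = 267.63 + 8650.35 = 8917.98 s = 2.48 hours.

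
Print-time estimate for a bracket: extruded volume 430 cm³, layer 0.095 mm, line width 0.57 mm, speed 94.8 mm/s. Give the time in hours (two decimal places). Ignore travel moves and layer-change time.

Line area = 0.095 × 0.57, so 0.05415 mm².
Path length: 430000 mm³ / 0.05415 mm² → 7940904.9 mm.
Time extruding = 7940904.9 / 94.8 = 83764.8 s.
In the requested units: 83764.8 s = 23.27 hours.

23.27 hours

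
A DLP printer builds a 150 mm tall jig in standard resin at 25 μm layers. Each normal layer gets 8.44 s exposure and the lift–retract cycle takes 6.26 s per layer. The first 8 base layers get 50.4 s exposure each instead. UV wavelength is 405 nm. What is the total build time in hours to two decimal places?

24.59 hours

Layer count = ceil(150 / 0.025) = 6000.
Base layers = 8 × (50.4 + 6.26) = 453.28 s.
Normal layers = 5992 × (8.44 + 6.26), so 88082.4 s.
Total = 453.28 + 88082.4 = 88535.68 s = 24.59 hours.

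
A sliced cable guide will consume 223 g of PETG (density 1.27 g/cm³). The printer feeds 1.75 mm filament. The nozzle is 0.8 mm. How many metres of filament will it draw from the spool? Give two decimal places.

73.00 m

Extruded volume: 223/1.27 = 175.5906 cm³ (175590.6 mm³).
Filament cross-section = π × (1.75/2)² = 2.4053 mm².
L = V/A = 175590.6/2.4053 = 73001.54 mm → 73.00 m.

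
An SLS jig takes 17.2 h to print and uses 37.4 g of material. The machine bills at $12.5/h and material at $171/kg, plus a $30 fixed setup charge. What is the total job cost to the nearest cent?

$251.40

Time charge = 12.5 × 17.2 = $215.00.
Feedstock cost = 171 × 37.4/1000, so $6.3954.
Total = 215.00 + 6.3954 + 30 = 251.3954 ≈ $251.40.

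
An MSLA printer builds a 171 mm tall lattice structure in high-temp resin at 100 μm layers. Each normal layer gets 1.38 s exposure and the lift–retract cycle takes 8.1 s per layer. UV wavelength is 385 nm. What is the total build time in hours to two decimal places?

Layers = ⌈171/0.1⌉ = 1710.
Cycle time = 1.38 + 8.1 = 9.48 s.
Total = 1710 × 9.48 = 16210.8 s = 4.50 hours.

4.50 hours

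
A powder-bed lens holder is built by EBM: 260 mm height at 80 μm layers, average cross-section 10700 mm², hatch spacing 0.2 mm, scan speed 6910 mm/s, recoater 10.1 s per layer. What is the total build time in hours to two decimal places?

Number of layers: 260 / 0.08 → 3250 (rounded up).
Per-layer scan distance = 10700 / 0.2 = 53500 mm.
Beam time per layer = 53500 / 6910, so 7.7424 s.
Per-layer time = 7.7424 + 10.1 = 17.8424 s.
Total: 3250 × 17.8424 s = 57987.8 s → 16.11 hours.

16.11 hours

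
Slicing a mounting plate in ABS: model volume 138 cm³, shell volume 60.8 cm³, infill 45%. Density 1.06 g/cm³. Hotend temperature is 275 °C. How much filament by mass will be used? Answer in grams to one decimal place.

Interior volume = 138 − 60.8, so 77.2 cm³.
Infill volume = 0.45 × 77.2 = 34.74 cm³.
Total printed volume = 60.8 + 34.74 = 95.54 cm³.
Mass = 95.54 × 1.06 = 101.2724 g.

101.3 g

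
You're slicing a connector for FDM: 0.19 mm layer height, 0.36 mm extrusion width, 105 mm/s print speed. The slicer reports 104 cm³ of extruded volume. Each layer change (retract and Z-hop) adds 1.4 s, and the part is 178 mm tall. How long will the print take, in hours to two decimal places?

4.39 hours

Bead cross-section = 0.19 × 0.36 = 0.0684 mm².
Total extruded path = 104000/0.0684 = 1520467.8 mm.
Extrusion time = 1520467.8 / 105 = 14480.6 s.
Layers = ⌈178/0.19⌉ = 937.
Non-print overhead = 937 × 1.4 = 1311.8 s.
Altogether 14480.6 + 1311.8 = 15792.4 s, i.e. 4.39 hours.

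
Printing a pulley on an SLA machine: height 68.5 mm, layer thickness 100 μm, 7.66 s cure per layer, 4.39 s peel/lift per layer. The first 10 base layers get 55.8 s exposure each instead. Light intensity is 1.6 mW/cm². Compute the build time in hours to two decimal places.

Number of layers: 68.5 / 0.1 → 685 (rounded up).
Base layers = 10 × (55.8 + 4.39), so 601.9 s.
Normal layers = 675 × (7.66 + 4.39), so 8133.75 s.
Total = 601.9 + 8133.75 = 8735.65 s = 2.43 hours.

2.43 hours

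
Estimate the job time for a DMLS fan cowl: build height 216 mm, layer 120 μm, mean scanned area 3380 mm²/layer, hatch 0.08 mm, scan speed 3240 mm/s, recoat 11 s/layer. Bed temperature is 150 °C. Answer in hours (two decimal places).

12.02 hours

Layers = ⌈216/0.12⌉ = 1800.
Scan path per layer: 3380 / 0.08 → 42250 mm.
Per-layer scan time = 42250 / 3240, so 13.0401 s.
Time per layer = 13.0401 + 11 = 24.0401 s.
Build time = 1800 × 24.0401 = 43272.18 s = 12.02 hours.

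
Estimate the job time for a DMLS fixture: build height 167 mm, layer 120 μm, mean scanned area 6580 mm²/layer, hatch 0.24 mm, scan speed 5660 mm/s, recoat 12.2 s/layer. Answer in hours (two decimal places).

6.59 hours

Layers = ⌈167/0.12⌉ = 1392.
Per-layer scan distance = 6580 / 0.24 = 27416.7 mm.
Per-layer scan time = 27416.7 / 5660 = 4.8439 s.
Layer cycle: 4.8439 + 12.2 → 17.0439 s.
1392 layers × 17.0439 s/layer = 23725.1088 s, i.e. 6.59 hours.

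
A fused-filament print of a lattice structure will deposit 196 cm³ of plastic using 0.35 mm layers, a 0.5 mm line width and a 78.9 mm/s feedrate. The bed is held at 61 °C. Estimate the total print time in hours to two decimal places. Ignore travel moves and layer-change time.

Extrusion cross-section = 0.35 × 0.5, so 0.175 mm².
Toolpath length = 196 cm³ / 0.175 mm² = 196000 / 0.175 = 1120000 mm.
Time extruding = 1120000 / 78.9 = 14195.2 s.
Converting: 14195.2 s = 3.94 hours.

3.94 hours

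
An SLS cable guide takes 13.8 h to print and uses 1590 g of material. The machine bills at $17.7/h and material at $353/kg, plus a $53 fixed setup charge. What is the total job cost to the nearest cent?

$858.53

Machine-time cost = 17.7 × 13.8 = $244.26.
Material charge = 353 × 1590/1000, so $561.27.
Adding setup: 244.26 + 561.27 + 53 → $858.53.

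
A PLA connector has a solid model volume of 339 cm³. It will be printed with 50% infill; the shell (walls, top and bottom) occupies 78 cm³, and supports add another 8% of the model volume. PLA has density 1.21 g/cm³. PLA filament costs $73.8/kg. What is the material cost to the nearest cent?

$21.04

Infill region: 339 − 78 → 261 cm³.
Deposited infill: 0.50 × 261 → 130.5 cm³.
Support = 0.08 × 339 = 27.12 cm³.
Total extruded = 78 + 130.5 + 27.12, so 235.62 cm³.
Mass = 235.62 × 1.21, so 285.1002 g.
Cost = 285.1002 g / 1000 × $73.8/kg = $21.04.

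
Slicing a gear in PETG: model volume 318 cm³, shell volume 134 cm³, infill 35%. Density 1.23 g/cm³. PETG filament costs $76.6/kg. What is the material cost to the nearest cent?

Volume inside the shell = 318 − 134, so 184 cm³.
Infill volume = 0.35 × 184 = 64.4 cm³.
Total extruded = 134 + 64.4, so 198.4 cm³.
Mass = 198.4 × 1.23 = 244.032 g.
At $76.6/kg: 244.032/1000 × 76.6 = $18.69.

$18.69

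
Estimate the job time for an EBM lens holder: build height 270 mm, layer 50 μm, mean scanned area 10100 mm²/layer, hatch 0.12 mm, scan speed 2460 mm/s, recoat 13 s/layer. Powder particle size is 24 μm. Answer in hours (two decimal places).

70.82 hours

Number of layers: 270 / 0.05 → 5400 (rounded up).
Hatch length per layer = 10100 / 0.12, so 84166.7 mm.
Per-layer scan time: 84166.7 / 2460 → 34.2141 s.
Per-layer time = 34.2141 + 13, so 47.2141 s.
Build time = 5400 × 47.2141 = 254956.14 s = 70.82 hours.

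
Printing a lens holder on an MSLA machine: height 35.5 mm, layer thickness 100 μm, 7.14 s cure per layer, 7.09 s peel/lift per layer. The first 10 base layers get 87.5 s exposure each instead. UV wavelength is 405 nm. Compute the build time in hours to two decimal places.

Number of layers: 35.5 / 0.1 → 355 (rounded up).
Bottom layers: 10 × (87.5 + 7.09) → 945.9 s.
Remaining layers = 345 × (7.14 + 7.09), so 4909.35 s.
Sum: 945.9 + 4909.35 = 5855.25 s → 1.63 hours.

1.63 hours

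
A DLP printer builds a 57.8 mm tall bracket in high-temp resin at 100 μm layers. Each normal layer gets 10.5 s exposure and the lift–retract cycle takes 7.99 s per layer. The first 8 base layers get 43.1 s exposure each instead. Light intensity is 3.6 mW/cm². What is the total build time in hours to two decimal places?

Layers = ⌈57.8/0.1⌉ = 578.
Base layers = 8 × (43.1 + 7.99), so 408.72 s.
Normal layers: 570 × (10.5 + 7.99) → 10539.3 s.
Total = 408.72 + 10539.3 = 10948.02 s = 3.04 hours.

3.04 hours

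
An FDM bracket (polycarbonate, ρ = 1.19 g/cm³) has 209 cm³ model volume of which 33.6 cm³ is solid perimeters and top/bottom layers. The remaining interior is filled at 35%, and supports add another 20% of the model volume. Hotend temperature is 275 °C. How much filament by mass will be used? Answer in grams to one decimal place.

162.8 g

Interior volume: 209 − 33.6 → 175.4 cm³.
Infill volume: 0.35 × 175.4 → 61.39 cm³.
Support = 0.20 × 209, so 41.8 cm³.
Total extruded = 33.6 + 61.39 + 41.8, so 136.79 cm³.
Mass = 136.79 × 1.19, so 162.7801 g.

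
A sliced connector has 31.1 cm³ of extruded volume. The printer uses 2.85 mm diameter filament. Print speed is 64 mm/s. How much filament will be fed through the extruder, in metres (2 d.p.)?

Cross-section of 2.85 mm filament: π·(2.85/2)² = 6.3794 mm².
L = 31100 mm³ / 6.3794 mm² = 4875.07 mm, i.e. 4.88 m.

4.88 m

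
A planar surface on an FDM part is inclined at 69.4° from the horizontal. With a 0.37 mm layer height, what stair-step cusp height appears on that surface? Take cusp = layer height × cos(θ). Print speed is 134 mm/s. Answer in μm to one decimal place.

130.2 μm

cos(69.4°) = 0.3518, so cusp = 0.37 × 0.3518 = 0.130166 mm → 130.2 μm.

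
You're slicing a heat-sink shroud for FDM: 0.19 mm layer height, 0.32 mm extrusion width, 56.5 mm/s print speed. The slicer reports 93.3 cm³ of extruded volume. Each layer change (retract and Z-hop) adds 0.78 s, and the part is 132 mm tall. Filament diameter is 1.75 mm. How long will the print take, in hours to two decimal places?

Extrusion cross-section: 0.19 × 0.32 → 0.0608 mm².
Path length: 93300 mm³ / 0.0608 mm² → 1534539.5 mm.
Extrusion time = 1534539.5 / 56.5, so 27160 s.
Layers = ⌈132/0.19⌉ = 695.
Z-hop total: 695 × 0.78 → 542.1 s.
Total = 27160 + 542.1 = 27702.1 s = 7.70 hours.

7.70 hours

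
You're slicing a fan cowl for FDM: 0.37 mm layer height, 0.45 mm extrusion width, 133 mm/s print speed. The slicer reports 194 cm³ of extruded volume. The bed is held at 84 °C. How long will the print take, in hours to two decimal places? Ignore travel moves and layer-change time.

Line area: 0.37 × 0.45 → 0.1665 mm².
Toolpath length = 194 cm³ / 0.1665 mm² = 194000 / 0.1665 = 1165165.2 mm.
Print-move time: 1165165.2 / 133 → 8760.6 s.
That's 8760.6 s → 2.43 hours.

2.43 hours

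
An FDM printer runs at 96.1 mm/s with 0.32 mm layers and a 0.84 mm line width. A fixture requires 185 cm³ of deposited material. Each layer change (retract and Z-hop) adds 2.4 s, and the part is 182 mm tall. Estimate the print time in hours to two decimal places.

2.37 hours

Line area: 0.32 × 0.84 → 0.2688 mm².
Path length: 185000 mm³ / 0.2688 mm² → 688244 mm.
Extrusion time = 688244 / 96.1 = 7161.7 s.
Number of layers: 182 / 0.32 → 569 (rounded up).
Non-print overhead = 569 × 2.4, so 1365.6 s.
Total = 7161.7 + 1365.6 = 8527.3 s = 2.37 hours.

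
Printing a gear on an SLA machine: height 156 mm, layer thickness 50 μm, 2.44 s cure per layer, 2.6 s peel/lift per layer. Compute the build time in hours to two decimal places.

Number of layers: 156 / 0.05 → 3120 (rounded up).
Each layer takes = 2.44 + 2.6, so 5.04 s.
Total = 3120 × 5.04 = 15724.8 s = 4.37 hours.

4.37 hours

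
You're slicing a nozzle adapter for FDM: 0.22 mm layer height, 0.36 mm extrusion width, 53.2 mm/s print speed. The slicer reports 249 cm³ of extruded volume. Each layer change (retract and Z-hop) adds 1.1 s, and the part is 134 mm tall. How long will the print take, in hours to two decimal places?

16.60 hours

Line area = 0.22 × 0.36, so 0.0792 mm².
Toolpath length = 249 cm³ / 0.0792 mm² = 249000 / 0.0792 = 3143939.4 mm.
Time extruding = 3143939.4 / 53.2 = 59096.6 s.
Layers = ⌈134/0.22⌉ = 610.
Z-hop total = 610 × 1.1, so 671 s.
Altogether 59096.6 + 671 = 59767.6 s, i.e. 16.60 hours.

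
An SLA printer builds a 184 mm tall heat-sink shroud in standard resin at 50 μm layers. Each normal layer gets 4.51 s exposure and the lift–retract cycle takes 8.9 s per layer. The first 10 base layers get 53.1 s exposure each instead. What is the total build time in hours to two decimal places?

13.84 hours

Number of layers: 184 / 0.05 → 3680 (rounded up).
Base layers = 10 × (53.1 + 8.9), so 620 s.
Regular layers = 3670 × (4.51 + 8.9) = 49214.7 s.
Total = 620 + 49214.7 = 49834.7 s = 13.84 hours.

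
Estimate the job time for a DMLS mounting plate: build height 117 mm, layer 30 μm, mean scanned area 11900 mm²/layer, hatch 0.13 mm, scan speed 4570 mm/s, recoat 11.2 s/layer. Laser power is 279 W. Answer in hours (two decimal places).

33.83 hours

Layer count = ceil(117 / 0.03) = 3900.
Per-layer scan distance: 11900 / 0.13 → 91538.5 mm.
Per-layer scan time: 91538.5 / 4570 → 20.0303 s.
Layer cycle = 20.0303 + 11.2 = 31.2303 s.
3900 layers × 31.2303 s/layer = 121798.17 s, i.e. 33.83 hours.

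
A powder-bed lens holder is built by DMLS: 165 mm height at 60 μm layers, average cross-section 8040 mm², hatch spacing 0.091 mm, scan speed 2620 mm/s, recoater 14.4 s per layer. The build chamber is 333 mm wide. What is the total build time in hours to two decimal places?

36.76 hours

Layers = ⌈165/0.06⌉ = 2750.
Per-layer scan distance = 8040 / 0.091, so 88351.6 mm.
Laser time per layer: 88351.6 / 2620 → 33.722 s.
Per-layer time: 33.722 + 14.4 → 48.122 s.
Total: 2750 × 48.122 s = 132335.5 s → 36.76 hours.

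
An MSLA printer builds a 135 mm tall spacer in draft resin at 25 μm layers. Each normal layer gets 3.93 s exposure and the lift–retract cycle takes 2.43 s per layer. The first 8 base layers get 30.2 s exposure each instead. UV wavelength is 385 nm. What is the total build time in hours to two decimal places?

9.60 hours

Layers = ⌈135/0.025⌉ = 5400.
Bottom layers: 8 × (30.2 + 2.43) → 261.04 s.
Regular layers = 5392 × (3.93 + 2.43) = 34293.12 s.
Sum: 261.04 + 34293.12 = 34554.16 s → 9.60 hours.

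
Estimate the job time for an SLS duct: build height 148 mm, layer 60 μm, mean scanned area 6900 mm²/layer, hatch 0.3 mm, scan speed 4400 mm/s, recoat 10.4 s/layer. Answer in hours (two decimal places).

10.71 hours

Layer count = ceil(148 / 0.06) = 2467.
Scan path per layer = 6900 / 0.3 = 23000 mm.
Scan time per layer = 23000 / 4400, so 5.2273 s.
Layer cycle = 5.2273 + 10.4, so 15.6273 s.
Total: 2467 × 15.6273 s = 38552.5491 s → 10.71 hours.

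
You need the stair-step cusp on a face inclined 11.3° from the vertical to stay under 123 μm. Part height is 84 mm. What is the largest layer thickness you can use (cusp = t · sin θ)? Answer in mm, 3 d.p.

0.628 mm

sin(11.3°) = 0.1959; t_max = 0.123/0.1959 = 0.628 mm.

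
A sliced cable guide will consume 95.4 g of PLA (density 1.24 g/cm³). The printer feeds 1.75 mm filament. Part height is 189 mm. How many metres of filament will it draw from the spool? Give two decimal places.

Extruded volume: 95.4/1.24 = 76.9355 cm³ (76935.5 mm³).
A = π r² = π × 0.875² = 2.4053 mm².
Length = 76935.5 / 2.4053 = 31985.82 mm = 31.99 m.

31.99 m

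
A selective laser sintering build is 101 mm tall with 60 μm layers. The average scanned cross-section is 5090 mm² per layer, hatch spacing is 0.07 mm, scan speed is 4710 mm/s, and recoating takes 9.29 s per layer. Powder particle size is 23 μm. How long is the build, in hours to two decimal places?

11.57 hours

Number of layers: 101 / 0.06 → 1684 (rounded up).
Scan path per layer = 5090 / 0.07, so 72714.3 mm.
Per-layer scan time = 72714.3 / 4710 = 15.4383 s.
Layer cycle: 15.4383 + 9.29 → 24.7283 s.
1684 layers × 24.7283 s/layer = 41642.4572 s, i.e. 11.57 hours.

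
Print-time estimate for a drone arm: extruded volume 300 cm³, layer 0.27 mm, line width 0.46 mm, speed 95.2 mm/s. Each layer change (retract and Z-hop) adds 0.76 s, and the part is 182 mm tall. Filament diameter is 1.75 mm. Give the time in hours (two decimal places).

Line area = 0.27 × 0.46, so 0.1242 mm².
Path length: 300000 mm³ / 0.1242 mm² → 2415458.9 mm.
Extrusion time: 2415458.9 / 95.2 → 25372.5 s.
Layers = ⌈182/0.27⌉ = 675.
Layer-change overhead: 675 × 0.76 → 513 s.
Total = 25372.5 + 513 = 25885.5 s = 7.19 hours.

7.19 hours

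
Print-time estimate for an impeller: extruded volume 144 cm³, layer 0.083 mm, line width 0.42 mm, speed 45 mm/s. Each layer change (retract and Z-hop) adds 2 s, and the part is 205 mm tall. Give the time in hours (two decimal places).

26.87 hours

Bead cross-section: 0.083 × 0.42 → 0.03486 mm².
Path length: 144000 mm³ / 0.03486 mm² → 4130809 mm.
Extrusion time = 4130809 / 45, so 91795.8 s.
Layer count = ceil(205 / 0.083) = 2470.
Layer-change overhead = 2470 × 2 = 4940 s.
Total = 91795.8 + 4940 = 96735.8 s = 26.87 hours.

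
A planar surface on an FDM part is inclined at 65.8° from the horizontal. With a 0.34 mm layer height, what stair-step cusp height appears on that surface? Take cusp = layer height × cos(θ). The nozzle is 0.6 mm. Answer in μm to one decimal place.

139.4 μm

Cusp = layer height × cos(65.8°) = 0.34 × 0.4099 = 0.139366 mm = 139.4 μm.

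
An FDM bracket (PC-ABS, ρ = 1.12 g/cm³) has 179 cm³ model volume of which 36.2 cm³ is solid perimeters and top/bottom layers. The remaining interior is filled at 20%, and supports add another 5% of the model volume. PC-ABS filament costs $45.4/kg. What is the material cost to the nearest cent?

Interior volume = 179 − 36.2, so 142.8 cm³.
Deposited infill: 0.20 × 142.8 → 28.56 cm³.
Support = 0.05 × 179 = 8.95 cm³.
Total printed volume = 36.2 + 28.56 + 8.95 = 73.71 cm³.
Mass = 73.71 × 1.12, so 82.5552 g.
Cost = 82.5552 g / 1000 × $45.4/kg = $3.75.

$3.75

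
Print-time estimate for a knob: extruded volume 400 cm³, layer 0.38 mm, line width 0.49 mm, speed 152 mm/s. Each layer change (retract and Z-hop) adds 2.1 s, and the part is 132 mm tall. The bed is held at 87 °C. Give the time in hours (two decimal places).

Extrusion cross-section = 0.38 × 0.49 = 0.1862 mm².
Total extruded path = 400000/0.1862 = 2148227.7 mm.
Time extruding = 2148227.7 / 152, so 14133.1 s.
Number of layers: 132 / 0.38 → 348 (rounded up).
Z-hop total = 348 × 2.1 = 730.8 s.
Altogether 14133.1 + 730.8 = 14863.9 s, i.e. 4.13 hours.

4.13 hours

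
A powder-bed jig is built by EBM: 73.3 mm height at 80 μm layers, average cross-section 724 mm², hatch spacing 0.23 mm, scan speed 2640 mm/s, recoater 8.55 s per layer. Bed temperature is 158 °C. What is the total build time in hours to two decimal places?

Layers = ⌈73.3/0.08⌉ = 917.
Hatch length per layer = 724 / 0.23 = 3147.8 mm.
Beam time per layer = 3147.8 / 2640 = 1.1923 s.
Time per layer = 1.1923 + 8.55 = 9.7423 s.
917 layers × 9.7423 s/layer = 8933.6891 s, i.e. 2.48 hours.

2.48 hours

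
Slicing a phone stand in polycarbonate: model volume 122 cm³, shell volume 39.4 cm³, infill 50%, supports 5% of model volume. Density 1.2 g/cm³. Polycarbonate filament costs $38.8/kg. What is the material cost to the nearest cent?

$4.04

Volume inside the shell = 122 − 39.4 = 82.6 cm³.
Deposited infill = 0.50 × 82.6 = 41.3 cm³.
Support = 0.05 × 122 = 6.1 cm³.
Total printed volume = 39.4 + 41.3 + 6.1 = 86.8 cm³.
Mass = 86.8 × 1.2 = 104.16 g.
At $38.8/kg: 104.16/1000 × 38.8 = $4.04.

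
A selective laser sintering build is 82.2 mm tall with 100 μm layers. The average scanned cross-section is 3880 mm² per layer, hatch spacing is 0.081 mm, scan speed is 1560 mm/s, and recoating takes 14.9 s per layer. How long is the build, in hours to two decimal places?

10.41 hours

Layers = ⌈82.2/0.1⌉ = 822.
Scan path per layer: 3880 / 0.081 → 47901.2 mm.
Laser time per layer = 47901.2 / 1560, so 30.7059 s.
Time per layer: 30.7059 + 14.9 → 45.6059 s.
Build time = 822 × 45.6059 = 37488.0498 s = 10.41 hours.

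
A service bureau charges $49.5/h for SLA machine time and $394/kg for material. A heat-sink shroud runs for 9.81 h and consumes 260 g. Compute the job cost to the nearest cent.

$588.04

Time charge: 49.5 × 9.81 → $485.595.
Material charge = 394 × 260/1000 = $102.44.
Total = 485.595 + 102.44 = 588.035 ≈ $588.04.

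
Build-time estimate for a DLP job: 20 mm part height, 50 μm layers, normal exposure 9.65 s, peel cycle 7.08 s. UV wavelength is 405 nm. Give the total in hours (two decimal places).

Number of layers: 20 / 0.05 → 400 (rounded up).
Cycle time: 9.65 + 7.08 → 16.73 s.
Total = 400 × 16.73 = 6692 s = 1.86 hours.

1.86 hours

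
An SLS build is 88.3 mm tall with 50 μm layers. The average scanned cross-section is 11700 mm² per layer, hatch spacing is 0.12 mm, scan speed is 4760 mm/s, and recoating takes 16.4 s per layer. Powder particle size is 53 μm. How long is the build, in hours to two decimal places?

18.09 hours

Number of layers: 88.3 / 0.05 → 1766 (rounded up).
Per-layer scan distance: 11700 / 0.12 → 97500 mm.
Scan time per layer = 97500 / 4760 = 20.4832 s.
Per-layer time = 20.4832 + 16.4 = 36.8832 s.
Build time = 1766 × 36.8832 = 65135.7312 s = 18.09 hours.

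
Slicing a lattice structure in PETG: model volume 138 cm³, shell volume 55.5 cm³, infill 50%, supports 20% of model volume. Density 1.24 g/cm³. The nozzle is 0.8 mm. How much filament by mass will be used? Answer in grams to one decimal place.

Infill region: 138 − 55.5 → 82.5 cm³.
Deposited infill: 0.50 × 82.5 → 41.25 cm³.
Support = 0.20 × 138 = 27.6 cm³.
Total extruded = 55.5 + 41.25 + 27.6, so 124.35 cm³.
Mass = 124.35 × 1.24 = 154.194 g.

154.2 g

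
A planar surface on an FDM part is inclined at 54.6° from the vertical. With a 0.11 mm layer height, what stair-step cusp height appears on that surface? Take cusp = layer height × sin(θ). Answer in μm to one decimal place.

89.7 μm

sin(54.6°) = 0.8151, so cusp = 0.11 × 0.8151 = 0.089661 mm → 89.7 μm.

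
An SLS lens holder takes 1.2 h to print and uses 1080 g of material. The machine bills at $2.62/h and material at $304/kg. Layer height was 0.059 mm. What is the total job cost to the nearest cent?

Time charge = 2.62 × 1.2, so $3.144.
Material cost = 304 × 1080/1000 = $328.32.
Total = 3.144 + 328.32 = 331.464 ≈ $331.46.

$331.46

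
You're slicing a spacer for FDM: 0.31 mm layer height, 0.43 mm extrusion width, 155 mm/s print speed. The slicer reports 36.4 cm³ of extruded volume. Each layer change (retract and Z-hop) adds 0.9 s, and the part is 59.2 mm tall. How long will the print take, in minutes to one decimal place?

Bead cross-section = 0.31 × 0.43 = 0.1333 mm².
Toolpath length = 36.4 cm³ / 0.1333 mm² = 36400 / 0.1333 = 273068.3 mm.
Print-move time = 273068.3 / 155 = 1761.7 s.
Number of layers: 59.2 / 0.31 → 191 (rounded up).
Z-hop total: 191 × 0.9 → 171.9 s.
Total = 1761.7 + 171.9 = 1933.6 s = 32.2 minutes.

32.2 minutes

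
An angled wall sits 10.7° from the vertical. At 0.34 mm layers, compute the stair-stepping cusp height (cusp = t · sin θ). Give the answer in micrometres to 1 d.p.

63.1 μm

h_c = t·sin θ = 0.34 × 0.1857 = 0.063138 mm (63.1 μm).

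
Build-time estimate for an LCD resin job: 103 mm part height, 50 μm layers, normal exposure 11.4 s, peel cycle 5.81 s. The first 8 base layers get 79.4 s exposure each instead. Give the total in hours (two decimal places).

Layers = ⌈103/0.05⌉ = 2060.
Bottom layers: 8 × (79.4 + 5.81) → 681.68 s.
Regular layers: 2052 × (11.4 + 5.81) → 35314.92 s.
Sum: 681.68 + 35314.92 = 35996.6 s → 10.00 hours.

10.00 hours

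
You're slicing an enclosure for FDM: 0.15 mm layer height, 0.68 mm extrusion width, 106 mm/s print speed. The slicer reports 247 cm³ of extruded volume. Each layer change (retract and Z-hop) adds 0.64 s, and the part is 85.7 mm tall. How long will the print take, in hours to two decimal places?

Line area = 0.15 × 0.68 = 0.102 mm².
Toolpath length = 247 cm³ / 0.102 mm² = 247000 / 0.102 = 2421568.6 mm.
Time extruding: 2421568.6 / 106 → 22845 s.
Layers = ⌈85.7/0.15⌉ = 572.
Non-print overhead: 572 × 0.64 → 366.08 s.
Altogether 22845 + 366.08 = 23211.08 s, i.e. 6.45 hours.

6.45 hours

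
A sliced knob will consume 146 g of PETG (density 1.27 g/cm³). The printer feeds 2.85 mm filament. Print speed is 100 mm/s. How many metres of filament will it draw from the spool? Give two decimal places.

18.02 m

Extruded volume: 146/1.27 = 114.9606 cm³ (114960.6 mm³).
Cross-section of 2.85 mm filament: π·(2.85/2)² = 6.3794 mm².
Length = 114960.6 / 6.3794 = 18020.6 mm = 18.02 m.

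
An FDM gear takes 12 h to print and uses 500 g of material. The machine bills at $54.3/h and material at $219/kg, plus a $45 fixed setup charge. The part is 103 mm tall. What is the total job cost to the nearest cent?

Time charge: 54.3 × 12 → $651.60.
Material cost: 219 × 500/1000 → $109.50.
Total = 651.60 + 109.50 + 45 = $806.10.

$806.10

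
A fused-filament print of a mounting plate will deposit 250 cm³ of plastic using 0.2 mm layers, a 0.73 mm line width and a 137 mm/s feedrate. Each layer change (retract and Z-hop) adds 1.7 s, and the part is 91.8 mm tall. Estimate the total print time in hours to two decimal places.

Bead cross-section = 0.2 × 0.73, so 0.146 mm².
Path length: 250000 mm³ / 0.146 mm² → 1712328.8 mm.
Extrusion time: 1712328.8 / 137 → 12498.8 s.
Number of layers: 91.8 / 0.2 → 459 (rounded up).
Non-print overhead: 459 × 1.7 → 780.3 s.
Total = 12498.8 + 780.3 = 13279.1 s = 3.69 hours.

3.69 hours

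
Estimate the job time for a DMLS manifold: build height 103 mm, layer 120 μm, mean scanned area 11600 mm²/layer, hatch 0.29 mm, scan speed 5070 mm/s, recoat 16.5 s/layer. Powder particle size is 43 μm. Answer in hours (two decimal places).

Number of layers: 103 / 0.12 → 859 (rounded up).
Per-layer scan distance = 11600 / 0.29 = 40000 mm.
Laser time per layer = 40000 / 5070 = 7.8895 s.
Layer cycle = 7.8895 + 16.5 = 24.3895 s.
Total: 859 × 24.3895 s = 20950.5805 s → 5.82 hours.

5.82 hours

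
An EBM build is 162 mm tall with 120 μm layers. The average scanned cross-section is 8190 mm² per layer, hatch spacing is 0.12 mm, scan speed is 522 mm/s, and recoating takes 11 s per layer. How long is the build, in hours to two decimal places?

Layer count = ceil(162 / 0.12) = 1350.
Per-layer scan distance = 8190 / 0.12 = 68250 mm.
Per-layer scan time = 68250 / 522, so 130.7471 s.
Time per layer = 130.7471 + 11 = 141.7471 s.
1350 layers × 141.7471 s/layer = 191358.585 s, i.e. 53.16 hours.

53.16 hours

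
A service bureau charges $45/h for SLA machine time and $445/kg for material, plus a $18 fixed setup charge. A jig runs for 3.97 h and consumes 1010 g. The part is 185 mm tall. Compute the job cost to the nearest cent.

Machine cost = 45 × 3.97, so $178.65.
Material cost: 445 × 1010/1000 → $449.45.
Adding setup: 178.65 + 449.45 + 18 → $646.10.

$646.10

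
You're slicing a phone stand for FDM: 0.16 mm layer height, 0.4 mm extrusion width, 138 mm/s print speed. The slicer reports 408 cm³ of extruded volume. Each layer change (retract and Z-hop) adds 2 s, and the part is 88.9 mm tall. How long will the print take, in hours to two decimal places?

Line area = 0.16 × 0.4 = 0.064 mm².
Toolpath length = 408 cm³ / 0.064 mm² = 408000 / 0.064 = 6375000 mm.
Time extruding: 6375000 / 138 → 46195.7 s.
Layer count = ceil(88.9 / 0.16) = 556.
Non-print overhead = 556 × 2 = 1112 s.
Altogether 46195.7 + 1112 = 47307.7 s, i.e. 13.14 hours.

13.14 hours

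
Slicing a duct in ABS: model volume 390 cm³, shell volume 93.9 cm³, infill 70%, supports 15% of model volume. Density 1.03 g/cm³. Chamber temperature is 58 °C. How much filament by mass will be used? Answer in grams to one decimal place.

370.5 g

Volume inside the shell = 390 − 93.9 = 296.1 cm³.
Infill volume = 0.70 × 296.1, so 207.27 cm³.
Support: 0.15 × 390 → 58.5 cm³.
Total printed volume: 93.9 + 207.27 + 58.5 → 359.67 cm³.
Mass = 359.67 × 1.03, so 370.4601 g.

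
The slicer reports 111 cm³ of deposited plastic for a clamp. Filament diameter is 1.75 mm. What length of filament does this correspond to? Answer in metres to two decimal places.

46.15 m

A = π r² = π × 0.875² = 2.4053 mm².
Length = 111 cm³ / 2.4053 mm² = 111000 / 2.4053 = 46148.09 mm = 46.15 m.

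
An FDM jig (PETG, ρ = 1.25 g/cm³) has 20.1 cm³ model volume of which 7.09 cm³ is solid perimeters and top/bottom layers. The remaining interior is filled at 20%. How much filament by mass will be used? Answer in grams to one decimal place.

Infill region: 20.1 − 7.09 → 13.01 cm³.
Infill deposited: 0.20 × 13.01 → 2.602 cm³.
Total extruded = 7.09 + 2.602 = 9.692 cm³.
Mass: 9.692 × 1.25 → 12.115 g.

12.1 g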